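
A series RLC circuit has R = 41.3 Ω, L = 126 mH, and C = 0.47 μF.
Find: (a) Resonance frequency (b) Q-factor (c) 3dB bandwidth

Step 1 — Resonance condition Im(Z)=0 gives ω₀ = 1/√(LC).
Step 2 — ω₀ = 1/√(0.126·4.7e-07) = 4109 rad/s.
Step 3 — f₀ = ω₀/(2π) = 654 Hz.
Step 4 — Series Q: Q = ω₀L/R = 4109·0.126/41.3 = 12.54.
Step 5 — 3dB bandwidth: Δω = ω₀/Q = 327.8 rad/s; BW = Δω/(2π) = 52.17 Hz.

(a) f₀ = 654 Hz  (b) Q = 12.54  (c) BW = 52.17 Hz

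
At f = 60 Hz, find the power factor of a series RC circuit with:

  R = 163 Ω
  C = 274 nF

Step 1 — Angular frequency: ω = 2π·f = 2π·60 = 377 rad/s.
Step 2 — Component impedances:
  R: Z = R = 163 Ω
  C: Z = 1/(jωC) = -j/(ω·C) = 0 - j9681 Ω
Step 3 — Series combination: Z_total = R + C = 163 - j9681 Ω = 9682∠-89.0° Ω.
Step 4 — Power factor: PF = cos(φ) = Re(Z)/|Z| = 163/9682.3 = 0.01683.
Step 5 — Type: Im(Z) = -9681 ⇒ leading (phase φ = -89.0°).

PF = 0.01683 (leading, φ = -89.0°)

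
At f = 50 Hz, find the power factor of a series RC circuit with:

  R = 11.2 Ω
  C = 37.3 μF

Step 1 — Angular frequency: ω = 2π·f = 2π·50 = 314.2 rad/s.
Step 2 — Component impedances:
  R: Z = R = 11.2 Ω
  C: Z = 1/(jωC) = -j/(ω·C) = 0 - j85.34 Ω
Step 3 — Series combination: Z_total = R + C = 11.2 - j85.34 Ω = 86.07∠-82.5° Ω.
Step 4 — Power factor: PF = cos(φ) = Re(Z)/|Z| = 11.2/86.07 = 0.1301.
Step 5 — Type: Im(Z) = -85.34 ⇒ leading (phase φ = -82.5°).

PF = 0.1301 (leading, φ = -82.5°)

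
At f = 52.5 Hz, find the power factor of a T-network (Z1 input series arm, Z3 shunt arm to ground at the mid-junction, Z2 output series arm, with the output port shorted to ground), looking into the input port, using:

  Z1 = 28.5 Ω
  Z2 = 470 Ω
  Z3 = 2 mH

Step 1 — Angular frequency: ω = 2π·f = 2π·52.5 = 329.9 rad/s.
Step 2 — Component impedances:
  Z1: Z = R = 28.5 Ω
  Z2: Z = R = 470 Ω
  Z3: Z = jωL = j·329.9·0.002 = 0 + j0.6597 Ω
Step 3 — With the output port shorted to ground, the output series arm Z2 runs from the junction to ground; the shunt arm Z3 also runs from the junction to ground. They appear in parallel: Z3 || Z2 = 0.0009261 + j0.6597 Ω.
Step 4 — Series with input arm Z1: Z_in = Z1 + (Z3 || Z2) = 28.5 + j0.6597 Ω = 28.51∠1.3° Ω.
Step 5 — Power factor: PF = cos(φ) = Re(Z)/|Z| = 28.501/28.509 = 0.9997.
Step 6 — Type: Im(Z) = 0.6597 ⇒ lagging (phase φ = 1.3°).

PF = 0.9997 (lagging, φ = 1.3°)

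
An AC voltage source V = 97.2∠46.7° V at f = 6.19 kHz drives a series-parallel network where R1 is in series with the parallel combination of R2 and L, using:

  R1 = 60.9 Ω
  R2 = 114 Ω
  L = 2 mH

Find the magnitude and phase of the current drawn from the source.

Step 1 — Angular frequency: ω = 2π·f = 2π·6190 = 3.889e+04 rad/s.
Step 2 — Component impedances:
  R1: Z = R = 60.9 Ω
  R2: Z = R = 114 Ω
  L: Z = jωL = j·3.889e+04·0.002 = 0 + j77.79 Ω
Step 3 — Parallel branch: R2 || L = 1/(1/R2 + 1/L) = 36.21 + j53.08 Ω.
Step 4 — Series with R1: Z_total = R1 + (R2 || L) = 97.11 + j53.08 Ω = 110.7∠28.7° Ω.
Step 5 — Source phasor: V = 97.2∠46.7° V = 66.66 + j70.74 V.
Step 6 — Ohm's law: I = V / Z_total = (66.66 + j70.74) / (97.11 + j53.08) = 0.8351 + j0.272 A.
Step 7 — Convert to polar: |I| = 0.8783 A, ∠I = 18.0°.

I = 0.8783∠18.0° A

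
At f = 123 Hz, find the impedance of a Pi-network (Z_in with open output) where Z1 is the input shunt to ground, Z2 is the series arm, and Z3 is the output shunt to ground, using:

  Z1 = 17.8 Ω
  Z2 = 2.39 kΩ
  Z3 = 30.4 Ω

Step 1 — Angular frequency: ω = 2π·f = 2π·123 = 772.8 rad/s.
Step 2 — Component impedances:
  Z1: Z = R = 17.8 Ω
  Z2: Z = R = 2390 Ω
  Z3: Z = R = 30.4 Ω
Step 3 — With open output, the series arm Z2 and the output shunt Z3 appear in series to ground: Z2 + Z3 = 2420 Ω.
Step 4 — Parallel with input shunt Z1: Z_in = Z1 || (Z2 + Z3) = 17.67 Ω = 17.67∠0.0° Ω.

Z = 17.67 Ω = 17.67∠0.0° Ω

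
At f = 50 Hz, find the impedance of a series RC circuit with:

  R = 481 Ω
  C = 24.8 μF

Step 1 — Angular frequency: ω = 2π·f = 2π·50 = 314.2 rad/s.
Step 2 — Component impedances:
  R: Z = R = 481 Ω
  C: Z = 1/(jωC) = -j/(ω·C) = 0 - j128.4 Ω
Step 3 — Series combination: Z_total = R + C = 481 - j128.4 Ω = 497.8∠-14.9° Ω.

Z = 481 - j128.4 Ω = 497.8∠-14.9° Ω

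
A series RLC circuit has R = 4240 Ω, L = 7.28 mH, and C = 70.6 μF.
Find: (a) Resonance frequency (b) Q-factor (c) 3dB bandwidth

Step 1 — Resonance: ω₀ = 1/√(LC) = 1/√(0.00728·7.06e-05) = 1395 rad/s.
Step 2 — f₀ = ω₀/(2π) = 222 Hz.
Step 3 — Series Q: Q = ω₀L/R = 1395·0.00728/4240 = 0.002395.
Step 4 — Bandwidth: Δω = ω₀/Q = 5.824e+05 rad/s; BW = Δω/(2π) = 9.269e+04 Hz.

(a) f₀ = 222 Hz  (b) Q = 0.002395  (c) BW = 9.269e+04 Hz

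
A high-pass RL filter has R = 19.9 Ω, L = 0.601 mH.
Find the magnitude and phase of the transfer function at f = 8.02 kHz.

Step 1 — Angular frequency: ω = 2π·8020 = 5.039e+04 rad/s.
Step 2 — Transfer function: H(jω) = jωL/(R + jωL).
Step 3 — Numerator jωL = j·30.29; denominator R + jωL = 19.9 + j30.29.
Step 4 — H = 0.6984 + j0.4589.
Step 5 — Magnitude: |H| = 0.8357 (-1.6 dB); phase: φ = 33.3°.

|H| = 0.8357 (-1.6 dB), φ = 33.3°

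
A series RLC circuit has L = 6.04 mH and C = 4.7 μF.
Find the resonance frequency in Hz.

Step 1 — Resonance condition Im(Z)=0 gives ω₀ = 1/√(LC).
Step 2 — ω₀ = 1/√(0.00604·4.7e-06) = 5935 rad/s.
Step 3 — f₀ = ω₀/(2π) = 944.6 Hz.

f₀ = 944.6 Hz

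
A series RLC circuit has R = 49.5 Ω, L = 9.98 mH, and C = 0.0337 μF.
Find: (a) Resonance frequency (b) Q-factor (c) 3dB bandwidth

Step 1 — Resonance: ω₀ = 1/√(LC) = 1/√(0.00998·3.37e-08) = 5.453e+04 rad/s.
Step 2 — f₀ = ω₀/(2π) = 8678 Hz.
Step 3 — Series Q: Q = ω₀L/R = 5.453e+04·0.00998/49.5 = 10.99.
Step 4 — Bandwidth: Δω = ω₀/Q = 4960 rad/s; BW = Δω/(2π) = 789.4 Hz.

(a) f₀ = 8678 Hz  (b) Q = 10.99  (c) BW = 789.4 Hz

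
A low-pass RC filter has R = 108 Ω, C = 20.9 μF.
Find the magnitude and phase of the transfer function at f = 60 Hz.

Step 1 — Angular frequency: ω = 2π·60 = 377 rad/s.
Step 2 — Transfer function: H(jω) = 1/(1 + jωRC).
Step 3 — Denominator: 1 + jωRC = 1 + j·377·108·2.09e-05 = 1 + j0.8509.
Step 4 — H = 0.58 - j0.4936.
Step 5 — Magnitude: |H| = 0.7616 (-2.4 dB); phase: φ = -40.4°.

|H| = 0.7616 (-2.4 dB), φ = -40.4°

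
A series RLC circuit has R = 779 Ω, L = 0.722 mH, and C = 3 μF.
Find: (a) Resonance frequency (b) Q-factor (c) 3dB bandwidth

Step 1 — Resonance: ω₀ = 1/√(LC) = 1/√(0.000722·3e-06) = 2.149e+04 rad/s.
Step 2 — f₀ = ω₀/(2π) = 3420 Hz.
Step 3 — Series Q: Q = ω₀L/R = 2.149e+04·0.000722/779 = 0.01991.
Step 4 — Bandwidth: Δω = ω₀/Q = 1.079e+06 rad/s; BW = Δω/(2π) = 1.717e+05 Hz.

(a) f₀ = 3420 Hz  (b) Q = 0.01991  (c) BW = 1.717e+05 Hz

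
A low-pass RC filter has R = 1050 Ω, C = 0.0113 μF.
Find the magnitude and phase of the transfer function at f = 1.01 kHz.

Step 1 — Angular frequency: ω = 2π·1010 = 6346 rad/s.
Step 2 — Transfer function: H(jω) = 1/(1 + jωRC).
Step 3 — Denominator: 1 + jωRC = 1 + j·6346·1050·1.13e-08 = 1 + j0.0753.
Step 4 — H = 0.9944 - j0.07487.
Step 5 — Magnitude: |H| = 0.9972 (-0.0 dB); phase: φ = -4.3°.

|H| = 0.9972 (-0.0 dB), φ = -4.3°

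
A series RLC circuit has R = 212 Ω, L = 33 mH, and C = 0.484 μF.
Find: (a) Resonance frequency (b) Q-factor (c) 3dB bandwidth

Step 1 — Resonance condition Im(Z)=0 gives ω₀ = 1/√(LC).
Step 2 — ω₀ = 1/√(0.033·4.84e-07) = 7913 rad/s.
Step 3 — f₀ = ω₀/(2π) = 1259 Hz.
Step 4 — Series Q: Q = ω₀L/R = 7913·0.033/212 = 1.232.
Step 5 — 3dB bandwidth: Δω = ω₀/Q = 6424 rad/s; BW = Δω/(2π) = 1022 Hz.

(a) f₀ = 1259 Hz  (b) Q = 1.232  (c) BW = 1022 Hz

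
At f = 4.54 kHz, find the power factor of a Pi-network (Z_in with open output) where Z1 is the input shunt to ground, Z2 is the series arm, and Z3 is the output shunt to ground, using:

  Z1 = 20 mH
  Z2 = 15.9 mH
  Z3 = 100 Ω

Step 1 — Angular frequency: ω = 2π·f = 2π·4540 = 2.853e+04 rad/s.
Step 2 — Component impedances:
  Z1: Z = jωL = j·2.853e+04·0.02 = 0 + j570.5 Ω
  Z2: Z = jωL = j·2.853e+04·0.0159 = 0 + j453.6 Ω
  Z3: Z = R = 100 Ω
Step 3 — With open output, the series arm Z2 and the output shunt Z3 appear in series to ground: Z2 + Z3 = 100 + j453.6 Ω.
Step 4 — Parallel with input shunt Z1: Z_in = Z1 || (Z2 + Z3) = 30.74 + j255.7 Ω = 257.5∠83.1° Ω.
Step 5 — Power factor: PF = cos(φ) = Re(Z)/|Z| = 30.74/257.5 = 0.1194.
Step 6 — Type: Im(Z) = 255.7 ⇒ lagging (phase φ = 83.1°).

PF = 0.1194 (lagging, φ = 83.1°)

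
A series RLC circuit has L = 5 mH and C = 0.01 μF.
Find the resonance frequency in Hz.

Step 1 — Resonance condition Im(Z)=0 gives ω₀ = 1/√(LC).
Step 2 — ω₀ = 1/√(0.005·1e-08) = 1.414e+05 rad/s.
Step 3 — f₀ = ω₀/(2π) = 2.251e+04 Hz.

f₀ = 2.251e+04 Hz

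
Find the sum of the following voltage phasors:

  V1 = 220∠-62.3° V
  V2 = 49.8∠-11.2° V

Step 1 — Convert each phasor to rectangular form:
  V1 = 220·(cos(-62.3°) + j·sin(-62.3°)) = 102.3 - j194.8 V
  V2 = 49.8·(cos(-11.2°) + j·sin(-11.2°)) = 48.85 - j9.673 V
Step 2 — Sum components: V_total = 151.1 - j204.5 V.
Step 3 — Convert to polar: |V_total| = 254.2 V, ∠V_total = -53.5°.

V_total = 254.2∠-53.5° V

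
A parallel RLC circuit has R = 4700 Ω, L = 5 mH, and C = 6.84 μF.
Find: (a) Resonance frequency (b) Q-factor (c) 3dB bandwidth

Step 1 — Resonance: ω₀ = 1/√(LC) = 1/√(0.005·6.84e-06) = 5407 rad/s.
Step 2 — f₀ = ω₀/(2π) = 860.6 Hz.
Step 3 — Parallel Q: Q = R/(ω₀L) = 4700/(5407·0.005) = 173.8.
Step 4 — Bandwidth: Δω = ω₀/Q = 31.11 rad/s; BW = Δω/(2π) = 4.951 Hz.

(a) f₀ = 860.6 Hz  (b) Q = 173.8  (c) BW = 4.951 Hz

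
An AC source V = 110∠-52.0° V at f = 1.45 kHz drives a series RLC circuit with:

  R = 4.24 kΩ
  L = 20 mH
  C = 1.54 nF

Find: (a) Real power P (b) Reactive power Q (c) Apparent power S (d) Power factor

Step 1 — Angular frequency: ω = 2π·f = 2π·1450 = 9111 rad/s.
Step 2 — Component impedances:
  R: Z = R = 4240 Ω
  L: Z = jωL = j·9111·0.02 = 0 + j182.2 Ω
  C: Z = 1/(jωC) = -j/(ω·C) = 0 - j7.127e+04 Ω
Step 3 — Series combination: Z_total = R + L + C = 4240 - j7.109e+04 Ω = 7.122e+04∠-86.6° Ω.
Step 4 — Source phasor: V = 110∠-52.0° V = 67.72 - j86.68 V.
Step 5 — Current: I = V / Z = 0.001272 + j0.0008768 A = 0.001545∠34.6° A.
Step 6 — Complex power: S = V·I* = 0.01012 - j0.1696 VA.
Step 7 — Real power: P = Re(S) = 0.01012 W.
Step 8 — Reactive power: Q = Im(S) = -0.1696 VAR.
Step 9 — Apparent power: |S| = 0.1699 VA.
Step 10 — Power factor: PF = P/|S| = 0.05954 (leading).

(a) P = 0.01012 W  (b) Q = -0.1696 VAR  (c) S = 0.1699 VA  (d) PF = 0.05954 (leading)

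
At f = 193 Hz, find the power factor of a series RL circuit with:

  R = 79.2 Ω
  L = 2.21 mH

Step 1 — Angular frequency: ω = 2π·f = 2π·193 = 1213 rad/s.
Step 2 — Component impedances:
  R: Z = R = 79.2 Ω
  L: Z = jωL = j·1213·0.00221 = 0 + j2.68 Ω
Step 3 — Series combination: Z_total = R + L = 79.2 + j2.68 Ω = 79.25∠1.9° Ω.
Step 4 — Power factor: PF = cos(φ) = Re(Z)/|Z| = 79.2/79.25 = 0.9994.
Step 5 — Type: Im(Z) = 2.68 ⇒ lagging (phase φ = 1.9°).

PF = 0.9994 (lagging, φ = 1.9°)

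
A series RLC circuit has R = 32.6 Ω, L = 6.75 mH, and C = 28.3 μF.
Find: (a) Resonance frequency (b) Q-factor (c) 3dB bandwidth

Step 1 — Resonance: ω₀ = 1/√(LC) = 1/√(0.00675·2.83e-05) = 2288 rad/s.
Step 2 — f₀ = ω₀/(2π) = 364.1 Hz.
Step 3 — Series Q: Q = ω₀L/R = 2288·0.00675/32.6 = 0.4737.
Step 4 — Bandwidth: Δω = ω₀/Q = 4830 rad/s; BW = Δω/(2π) = 768.7 Hz.

(a) f₀ = 364.1 Hz  (b) Q = 0.4737  (c) BW = 768.7 Hz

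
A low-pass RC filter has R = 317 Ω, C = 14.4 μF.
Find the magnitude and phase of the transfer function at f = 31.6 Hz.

Step 1 — Angular frequency: ω = 2π·31.6 = 198.5 rad/s.
Step 2 — Transfer function: H(jω) = 1/(1 + jωRC).
Step 3 — Denominator: 1 + jωRC = 1 + j·198.5·317·1.44e-05 = 1 + j0.9063.
Step 4 — H = 0.549 - j0.4976.
Step 5 — Magnitude: |H| = 0.741 (-2.6 dB); phase: φ = -42.2°.

|H| = 0.741 (-2.6 dB), φ = -42.2°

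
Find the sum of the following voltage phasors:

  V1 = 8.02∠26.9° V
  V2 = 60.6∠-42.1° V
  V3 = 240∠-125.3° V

Step 1 — Convert each phasor to rectangular form:
  V1 = 8.02·(cos(26.9°) + j·sin(26.9°)) = 7.152 + j3.629 V
  V2 = 60.6·(cos(-42.1°) + j·sin(-42.1°)) = 44.96 - j40.63 V
  V3 = 240·(cos(-125.3°) + j·sin(-125.3°)) = -138.7 - j195.9 V
Step 2 — Sum components: V_total = -86.57 - j232.9 V.
Step 3 — Convert to polar: |V_total| = 248.4 V, ∠V_total = -110.4°.

V_total = 248.4∠-110.4° V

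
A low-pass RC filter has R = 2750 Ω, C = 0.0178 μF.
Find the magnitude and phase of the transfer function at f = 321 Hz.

Step 1 — Angular frequency: ω = 2π·321 = 2017 rad/s.
Step 2 — Transfer function: H(jω) = 1/(1 + jωRC).
Step 3 — Denominator: 1 + jωRC = 1 + j·2017·2750·1.78e-08 = 1 + j0.09873.
Step 4 — H = 0.9903 - j0.09777.
Step 5 — Magnitude: |H| = 0.9952 (-0.0 dB); phase: φ = -5.6°.

|H| = 0.9952 (-0.0 dB), φ = -5.6°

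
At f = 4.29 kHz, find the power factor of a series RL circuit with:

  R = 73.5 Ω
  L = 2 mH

Step 1 — Angular frequency: ω = 2π·f = 2π·4290 = 2.695e+04 rad/s.
Step 2 — Component impedances:
  R: Z = R = 73.5 Ω
  L: Z = jωL = j·2.695e+04·0.002 = 0 + j53.91 Ω
Step 3 — Series combination: Z_total = R + L = 73.5 + j53.91 Ω = 91.15∠36.3° Ω.
Step 4 — Power factor: PF = cos(φ) = Re(Z)/|Z| = 73.5/91.15 = 0.8064.
Step 5 — Type: Im(Z) = 53.91 ⇒ lagging (phase φ = 36.3°).

PF = 0.8064 (lagging, φ = 36.3°)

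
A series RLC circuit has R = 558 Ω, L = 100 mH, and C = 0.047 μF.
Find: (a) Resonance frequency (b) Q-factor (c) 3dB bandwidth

Step 1 — Resonance condition Im(Z)=0 gives ω₀ = 1/√(LC).
Step 2 — ω₀ = 1/√(0.1·4.7e-08) = 1.459e+04 rad/s.
Step 3 — f₀ = ω₀/(2π) = 2322 Hz.
Step 4 — Series Q: Q = ω₀L/R = 1.459e+04·0.1/558 = 2.614.
Step 5 — 3dB bandwidth: Δω = ω₀/Q = 5580 rad/s; BW = Δω/(2π) = 888.1 Hz.

(a) f₀ = 2322 Hz  (b) Q = 2.614  (c) BW = 888.1 Hz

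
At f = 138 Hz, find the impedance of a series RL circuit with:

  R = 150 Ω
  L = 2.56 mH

Step 1 — Angular frequency: ω = 2π·f = 2π·138 = 867.1 rad/s.
Step 2 — Component impedances:
  R: Z = R = 150 Ω
  L: Z = jωL = j·867.1·0.00256 = 0 + j2.22 Ω
Step 3 — Series combination: Z_total = R + L = 150 + j2.22 Ω = 150∠0.8° Ω.

Z = 150 + j2.22 Ω = 150∠0.8° Ω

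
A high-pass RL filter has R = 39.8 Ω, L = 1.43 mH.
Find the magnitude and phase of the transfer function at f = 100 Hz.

Step 1 — Angular frequency: ω = 2π·100 = 628.3 rad/s.
Step 2 — Transfer function: H(jω) = jωL/(R + jωL).
Step 3 — Numerator jωL = j·0.8985; denominator R + jωL = 39.8 + j0.8985.
Step 4 — H = 0.0005094 + j0.02256.
Step 5 — Magnitude: |H| = 0.02257 (-32.9 dB); phase: φ = 88.7°.

|H| = 0.02257 (-32.9 dB), φ = 88.7°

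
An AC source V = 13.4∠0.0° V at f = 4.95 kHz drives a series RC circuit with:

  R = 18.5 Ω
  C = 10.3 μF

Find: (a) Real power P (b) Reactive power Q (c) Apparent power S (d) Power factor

Step 1 — Angular frequency: ω = 2π·f = 2π·4950 = 3.11e+04 rad/s.
Step 2 — Component impedances:
  R: Z = R = 18.5 Ω
  C: Z = 1/(jωC) = -j/(ω·C) = 0 - j3.122 Ω
Step 3 — Series combination: Z_total = R + C = 18.5 - j3.122 Ω = 18.76∠-9.6° Ω.
Step 4 — Source phasor: V = 13.4∠0.0° V = 13.4 V.
Step 5 — Current: I = V / Z = 0.7043 + j0.1188 A = 0.7142∠9.6° A.
Step 6 — Complex power: S = V·I* = 9.437 - j1.592 VA.
Step 7 — Real power: P = Re(S) = 9.437 W.
Step 8 — Reactive power: Q = Im(S) = -1.592 VAR.
Step 9 — Apparent power: |S| = 9.571 VA.
Step 10 — Power factor: PF = P/|S| = 0.9861 (leading).

(a) P = 9.437 W  (b) Q = -1.592 VAR  (c) S = 9.571 VA  (d) PF = 0.9861 (leading)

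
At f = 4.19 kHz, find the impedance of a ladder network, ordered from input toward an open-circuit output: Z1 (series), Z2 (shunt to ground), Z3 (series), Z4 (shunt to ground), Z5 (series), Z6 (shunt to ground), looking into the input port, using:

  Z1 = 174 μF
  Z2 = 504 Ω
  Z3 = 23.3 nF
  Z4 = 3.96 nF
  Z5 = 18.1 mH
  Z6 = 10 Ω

Step 1 — Angular frequency: ω = 2π·f = 2π·4190 = 2.633e+04 rad/s.
Step 2 — Component impedances:
  Z1: Z = 1/(jωC) = -j/(ω·C) = 0 - j0.2183 Ω
  Z2: Z = R = 504 Ω
  Z3: Z = 1/(jωC) = -j/(ω·C) = 0 - j1630 Ω
  Z4: Z = 1/(jωC) = -j/(ω·C) = 0 - j9592 Ω
  Z5: Z = jωL = j·2.633e+04·0.0181 = 0 + j476.5 Ω
  Z6: Z = R = 10 Ω
Step 3 — Ladder network (open output): work backward from the far end, alternating series and parallel combinations. Z_in = 419 - j186.5 Ω = 458.6∠-24.0° Ω.

Z = 419 - j186.5 Ω = 458.6∠-24.0° Ω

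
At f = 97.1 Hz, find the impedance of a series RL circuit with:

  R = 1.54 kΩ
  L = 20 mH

Step 1 — Angular frequency: ω = 2π·f = 2π·97.1 = 610.1 rad/s.
Step 2 — Component impedances:
  R: Z = R = 1540 Ω
  L: Z = jωL = j·610.1·0.02 = 0 + j12.2 Ω
Step 3 — Series combination: Z_total = R + L = 1540 + j12.2 Ω = 1540∠0.5° Ω.

Z = 1540 + j12.2 Ω = 1540∠0.5° Ω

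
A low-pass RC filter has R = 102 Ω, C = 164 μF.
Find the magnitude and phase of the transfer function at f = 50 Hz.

Step 1 — Angular frequency: ω = 2π·50 = 314.2 rad/s.
Step 2 — Transfer function: H(jω) = 1/(1 + jωRC).
Step 3 — Denominator: 1 + jωRC = 1 + j·314.2·102·0.000164 = 1 + j5.255.
Step 4 — H = 0.03494 - j0.1836.
Step 5 — Magnitude: |H| = 0.1869 (-14.6 dB); phase: φ = -79.2°.

|H| = 0.1869 (-14.6 dB), φ = -79.2°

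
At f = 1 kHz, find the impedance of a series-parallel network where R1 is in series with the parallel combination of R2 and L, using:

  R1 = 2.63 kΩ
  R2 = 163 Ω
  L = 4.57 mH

Step 1 — Angular frequency: ω = 2π·f = 2π·1000 = 6283 rad/s.
Step 2 — Component impedances:
  R1: Z = R = 2630 Ω
  R2: Z = R = 163 Ω
  L: Z = jωL = j·6283·0.00457 = 0 + j28.71 Ω
Step 3 — Parallel branch: R2 || L = 1/(1/R2 + 1/L) = 4.906 + j27.85 Ω.
Step 4 — Series with R1: Z_total = R1 + (R2 || L) = 2635 + j27.85 Ω = 2635∠0.6° Ω.

Z = 2635 + j27.85 Ω = 2635∠0.6° Ω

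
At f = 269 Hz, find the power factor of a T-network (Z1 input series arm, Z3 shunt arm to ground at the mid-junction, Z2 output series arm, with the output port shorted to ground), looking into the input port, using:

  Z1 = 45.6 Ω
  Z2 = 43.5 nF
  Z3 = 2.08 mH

Step 1 — Angular frequency: ω = 2π·f = 2π·269 = 1690 rad/s.
Step 2 — Component impedances:
  Z1: Z = R = 45.6 Ω
  Z2: Z = 1/(jωC) = -j/(ω·C) = 0 - j1.36e+04 Ω
  Z3: Z = jωL = j·1690·0.00208 = 0 + j3.516 Ω
Step 3 — With the output port shorted to ground, the output series arm Z2 runs from the junction to ground; the shunt arm Z3 also runs from the junction to ground. They appear in parallel: Z3 || Z2 = 0 + j3.516 Ω.
Step 4 — Series with input arm Z1: Z_in = Z1 + (Z3 || Z2) = 45.6 + j3.516 Ω = 45.74∠4.4° Ω.
Step 5 — Power factor: PF = cos(φ) = Re(Z)/|Z| = 45.6/45.735 = 0.997.
Step 6 — Type: Im(Z) = 3.516 ⇒ lagging (phase φ = 4.4°).

PF = 0.997 (lagging, φ = 4.4°)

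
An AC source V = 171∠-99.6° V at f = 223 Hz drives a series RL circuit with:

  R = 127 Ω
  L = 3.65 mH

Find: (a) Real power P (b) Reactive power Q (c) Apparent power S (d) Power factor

Step 1 — Angular frequency: ω = 2π·f = 2π·223 = 1401 rad/s.
Step 2 — Component impedances:
  R: Z = R = 127 Ω
  L: Z = jωL = j·1401·0.00365 = 0 + j5.114 Ω
Step 3 — Series combination: Z_total = R + L = 127 + j5.114 Ω = 127.1∠2.3° Ω.
Step 4 — Source phasor: V = 171∠-99.6° V = -28.52 - j168.6 V.
Step 5 — Current: I = V / Z = -0.2776 - j1.316 A = 1.345∠-101.9° A.
Step 6 — Complex power: S = V·I* = 229.9 + j9.257 VA.
Step 7 — Real power: P = Re(S) = 229.9 W.
Step 8 — Reactive power: Q = Im(S) = 9.257 VAR.
Step 9 — Apparent power: |S| = 230.1 VA.
Step 10 — Power factor: PF = P/|S| = 0.9992 (lagging).

(a) P = 229.9 W  (b) Q = 9.257 VAR  (c) S = 230.1 VA  (d) PF = 0.9992 (lagging)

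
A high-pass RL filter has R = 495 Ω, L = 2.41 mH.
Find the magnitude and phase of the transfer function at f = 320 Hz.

Step 1 — Angular frequency: ω = 2π·320 = 2011 rad/s.
Step 2 — Transfer function: H(jω) = jωL/(R + jωL).
Step 3 — Numerator jωL = j·4.846; denominator R + jωL = 495 + j4.846.
Step 4 — H = 9.582e-05 + j0.009788.
Step 5 — Magnitude: |H| = 0.009789 (-40.2 dB); phase: φ = 89.4°.

|H| = 0.009789 (-40.2 dB), φ = 89.4°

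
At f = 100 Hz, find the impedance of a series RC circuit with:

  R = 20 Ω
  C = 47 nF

Step 1 — Angular frequency: ω = 2π·f = 2π·100 = 628.3 rad/s.
Step 2 — Component impedances:
  R: Z = R = 20 Ω
  C: Z = 1/(jωC) = -j/(ω·C) = 0 - j3.386e+04 Ω
Step 3 — Series combination: Z_total = R + C = 20 - j3.386e+04 Ω = 3.386e+04∠-90.0° Ω.

Z = 20 - j3.386e+04 Ω = 3.386e+04∠-90.0° Ω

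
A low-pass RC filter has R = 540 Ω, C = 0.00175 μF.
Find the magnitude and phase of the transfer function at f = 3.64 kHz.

Step 1 — Angular frequency: ω = 2π·3640 = 2.287e+04 rad/s.
Step 2 — Transfer function: H(jω) = 1/(1 + jωRC).
Step 3 — Denominator: 1 + jωRC = 1 + j·2.287e+04·540·1.75e-09 = 1 + j0.02161.
Step 4 — H = 0.9995 - j0.0216.
Step 5 — Magnitude: |H| = 0.9998 (-0.0 dB); phase: φ = -1.2°.

|H| = 0.9998 (-0.0 dB), φ = -1.2°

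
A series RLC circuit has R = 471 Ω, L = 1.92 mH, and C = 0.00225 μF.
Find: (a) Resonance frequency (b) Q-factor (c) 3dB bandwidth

Step 1 — Resonance: ω₀ = 1/√(LC) = 1/√(0.00192·2.25e-09) = 4.811e+05 rad/s.
Step 2 — f₀ = ω₀/(2π) = 7.657e+04 Hz.
Step 3 — Series Q: Q = ω₀L/R = 4.811e+05·0.00192/471 = 1.961.
Step 4 — Bandwidth: Δω = ω₀/Q = 2.453e+05 rad/s; BW = Δω/(2π) = 3.904e+04 Hz.

(a) f₀ = 7.657e+04 Hz  (b) Q = 1.961  (c) BW = 3.904e+04 Hz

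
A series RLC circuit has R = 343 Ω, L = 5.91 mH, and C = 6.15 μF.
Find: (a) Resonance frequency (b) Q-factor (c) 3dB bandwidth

Step 1 — Resonance condition Im(Z)=0 gives ω₀ = 1/√(LC).
Step 2 — ω₀ = 1/√(0.00591·6.15e-06) = 5245 rad/s.
Step 3 — f₀ = ω₀/(2π) = 834.8 Hz.
Step 4 — Series Q: Q = ω₀L/R = 5245·0.00591/343 = 0.09038.
Step 5 — 3dB bandwidth: Δω = ω₀/Q = 5.804e+04 rad/s; BW = Δω/(2π) = 9237 Hz.

(a) f₀ = 834.8 Hz  (b) Q = 0.09038  (c) BW = 9237 Hz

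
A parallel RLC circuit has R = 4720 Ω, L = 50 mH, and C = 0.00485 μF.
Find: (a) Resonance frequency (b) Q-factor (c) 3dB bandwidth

Step 1 — Resonance: ω₀ = 1/√(LC) = 1/√(0.05·4.85e-09) = 6.422e+04 rad/s.
Step 2 — f₀ = ω₀/(2π) = 1.022e+04 Hz.
Step 3 — Parallel Q: Q = R/(ω₀L) = 4720/(6.422e+04·0.05) = 1.47.
Step 4 — Bandwidth: Δω = ω₀/Q = 4.368e+04 rad/s; BW = Δω/(2π) = 6952 Hz.

(a) f₀ = 1.022e+04 Hz  (b) Q = 1.47  (c) BW = 6952 Hz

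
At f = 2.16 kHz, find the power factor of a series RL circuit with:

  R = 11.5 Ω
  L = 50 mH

Step 1 — Angular frequency: ω = 2π·f = 2π·2160 = 1.357e+04 rad/s.
Step 2 — Component impedances:
  R: Z = R = 11.5 Ω
  L: Z = jωL = j·1.357e+04·0.05 = 0 + j678.6 Ω
Step 3 — Series combination: Z_total = R + L = 11.5 + j678.6 Ω = 678.7∠89.0° Ω.
Step 4 — Power factor: PF = cos(φ) = Re(Z)/|Z| = 11.5/678.7 = 0.01694.
Step 5 — Type: Im(Z) = 678.6 ⇒ lagging (phase φ = 89.0°).

PF = 0.01694 (lagging, φ = 89.0°)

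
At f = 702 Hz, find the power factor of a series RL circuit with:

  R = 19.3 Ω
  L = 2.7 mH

Step 1 — Angular frequency: ω = 2π·f = 2π·702 = 4411 rad/s.
Step 2 — Component impedances:
  R: Z = R = 19.3 Ω
  L: Z = jωL = j·4411·0.0027 = 0 + j11.91 Ω
Step 3 — Series combination: Z_total = R + L = 19.3 + j11.91 Ω = 22.68∠31.7° Ω.
Step 4 — Power factor: PF = cos(φ) = Re(Z)/|Z| = 19.3/22.68 = 0.851.
Step 5 — Type: Im(Z) = 11.91 ⇒ lagging (phase φ = 31.7°).

PF = 0.851 (lagging, φ = 31.7°)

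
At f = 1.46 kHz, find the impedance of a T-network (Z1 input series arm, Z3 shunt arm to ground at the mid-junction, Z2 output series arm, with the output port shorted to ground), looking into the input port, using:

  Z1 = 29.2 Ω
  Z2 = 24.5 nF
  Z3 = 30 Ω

Step 1 — Angular frequency: ω = 2π·f = 2π·1460 = 9173 rad/s.
Step 2 — Component impedances:
  Z1: Z = R = 29.2 Ω
  Z2: Z = 1/(jωC) = -j/(ω·C) = 0 - j4449 Ω
  Z3: Z = R = 30 Ω
Step 3 — With the output port shorted to ground, the output series arm Z2 runs from the junction to ground; the shunt arm Z3 also runs from the junction to ground. They appear in parallel: Z3 || Z2 = 30 - j0.2023 Ω.
Step 4 — Series with input arm Z1: Z_in = Z1 + (Z3 || Z2) = 59.2 - j0.2023 Ω = 59.2∠-0.2° Ω.

Z = 59.2 - j0.2023 Ω = 59.2∠-0.2° Ω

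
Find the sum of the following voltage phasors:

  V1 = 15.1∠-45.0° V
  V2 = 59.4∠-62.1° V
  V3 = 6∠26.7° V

Step 1 — Convert each phasor to rectangular form:
  V1 = 15.1·(cos(-45.0°) + j·sin(-45.0°)) = 10.68 - j10.68 V
  V2 = 59.4·(cos(-62.1°) + j·sin(-62.1°)) = 27.8 - j52.5 V
  V3 = 6·(cos(26.7°) + j·sin(26.7°)) = 5.36 + j2.696 V
Step 2 — Sum components: V_total = 43.83 - j60.48 V.
Step 3 — Convert to polar: |V_total| = 74.69 V, ∠V_total = -54.1°.

V_total = 74.69∠-54.1° V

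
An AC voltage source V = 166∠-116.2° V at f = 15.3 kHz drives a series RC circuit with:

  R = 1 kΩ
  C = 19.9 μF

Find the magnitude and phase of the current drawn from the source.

Step 1 — Angular frequency: ω = 2π·f = 2π·1.53e+04 = 9.613e+04 rad/s.
Step 2 — Component impedances:
  R: Z = R = 1000 Ω
  C: Z = 1/(jωC) = -j/(ω·C) = 0 - j0.5227 Ω
Step 3 — Series combination: Z_total = R + C = 1000 - j0.5227 Ω = 1000∠-0.0° Ω.
Step 4 — Source phasor: V = 166∠-116.2° V = -73.29 - j148.9 V.
Step 5 — Ohm's law: I = V / Z_total = (-73.29 - j148.9) / (1000 - j0.5227) = -0.07321 - j0.149 A.
Step 6 — Convert to polar: |I| = 0.166 A, ∠I = -116.2°.

I = 0.166∠-116.2° A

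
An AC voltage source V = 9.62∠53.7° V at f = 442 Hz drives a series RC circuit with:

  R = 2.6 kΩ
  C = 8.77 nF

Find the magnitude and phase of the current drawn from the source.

Step 1 — Angular frequency: ω = 2π·f = 2π·442 = 2777 rad/s.
Step 2 — Component impedances:
  R: Z = R = 2600 Ω
  C: Z = 1/(jωC) = -j/(ω·C) = 0 - j4.106e+04 Ω
Step 3 — Series combination: Z_total = R + C = 2600 - j4.106e+04 Ω = 4.114e+04∠-86.4° Ω.
Step 4 — Source phasor: V = 9.62∠53.7° V = 5.695 + j7.753 V.
Step 5 — Ohm's law: I = V / Z_total = (5.695 + j7.753) / (2600 - j4.106e+04) = -0.0001793 + j0.0001501 A.
Step 6 — Convert to polar: |I| = 0.0002338 A, ∠I = 140.1°.

I = 0.0002338∠140.1° A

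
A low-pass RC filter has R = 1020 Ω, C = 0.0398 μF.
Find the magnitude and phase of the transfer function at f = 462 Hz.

Step 1 — Angular frequency: ω = 2π·462 = 2903 rad/s.
Step 2 — Transfer function: H(jω) = 1/(1 + jωRC).
Step 3 — Denominator: 1 + jωRC = 1 + j·2903·1020·3.98e-08 = 1 + j0.1178.
Step 4 — H = 0.9863 - j0.1162.
Step 5 — Magnitude: |H| = 0.9931 (-0.1 dB); phase: φ = -6.7°.

|H| = 0.9931 (-0.1 dB), φ = -6.7°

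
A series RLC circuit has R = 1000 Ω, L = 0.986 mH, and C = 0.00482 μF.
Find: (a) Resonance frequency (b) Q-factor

Step 1 — Resonance condition Im(Z)=0 gives ω₀ = 1/√(LC).
Step 2 — ω₀ = 1/√(0.000986·4.82e-09) = 4.587e+05 rad/s.
Step 3 — f₀ = ω₀/(2π) = 7.301e+04 Hz.
Step 4 — Series Q: Q = ω₀L/R = 4.587e+05·0.000986/1000 = 0.4523.

(a) f₀ = 7.301e+04 Hz  (b) Q = 0.4523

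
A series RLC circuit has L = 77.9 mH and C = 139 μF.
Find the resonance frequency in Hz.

Step 1 — Resonance condition Im(Z)=0 gives ω₀ = 1/√(LC).
Step 2 — ω₀ = 1/√(0.0779·0.000139) = 303.9 rad/s.
Step 3 — f₀ = ω₀/(2π) = 48.37 Hz.

f₀ = 48.37 Hz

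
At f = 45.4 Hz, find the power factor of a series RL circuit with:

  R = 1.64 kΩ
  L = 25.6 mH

Step 1 — Angular frequency: ω = 2π·f = 2π·45.4 = 285.3 rad/s.
Step 2 — Component impedances:
  R: Z = R = 1640 Ω
  L: Z = jωL = j·285.3·0.0256 = 0 + j7.303 Ω
Step 3 — Series combination: Z_total = R + L = 1640 + j7.303 Ω = 1640∠0.3° Ω.
Step 4 — Power factor: PF = cos(φ) = Re(Z)/|Z| = 1640/1640 = 1.
Step 5 — Type: Im(Z) = 7.303 ⇒ lagging (phase φ = 0.3°).

PF = 1 (lagging, φ = 0.3°)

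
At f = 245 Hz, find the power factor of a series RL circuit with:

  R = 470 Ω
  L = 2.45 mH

Step 1 — Angular frequency: ω = 2π·f = 2π·245 = 1539 rad/s.
Step 2 — Component impedances:
  R: Z = R = 470 Ω
  L: Z = jωL = j·1539·0.00245 = 0 + j3.771 Ω
Step 3 — Series combination: Z_total = R + L = 470 + j3.771 Ω = 470∠0.5° Ω.
Step 4 — Power factor: PF = cos(φ) = Re(Z)/|Z| = 470/470 = 1.
Step 5 — Type: Im(Z) = 3.771 ⇒ lagging (phase φ = 0.5°).

PF = 1 (lagging, φ = 0.5°)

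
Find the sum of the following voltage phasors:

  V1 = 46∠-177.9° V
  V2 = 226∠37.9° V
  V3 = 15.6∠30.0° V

Step 1 — Convert each phasor to rectangular form:
  V1 = 46·(cos(-177.9°) + j·sin(-177.9°)) = -45.97 - j1.686 V
  V2 = 226·(cos(37.9°) + j·sin(37.9°)) = 178.3 + j138.8 V
  V3 = 15.6·(cos(30.0°) + j·sin(30.0°)) = 13.51 + j7.8 V
Step 2 — Sum components: V_total = 145.9 + j144.9 V.
Step 3 — Convert to polar: |V_total| = 205.6 V, ∠V_total = 44.8°.

V_total = 205.6∠44.8° V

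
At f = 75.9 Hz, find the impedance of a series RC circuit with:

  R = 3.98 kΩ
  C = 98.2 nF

Step 1 — Angular frequency: ω = 2π·f = 2π·75.9 = 476.9 rad/s.
Step 2 — Component impedances:
  R: Z = R = 3980 Ω
  C: Z = 1/(jωC) = -j/(ω·C) = 0 - j2.135e+04 Ω
Step 3 — Series combination: Z_total = R + C = 3980 - j2.135e+04 Ω = 2.172e+04∠-79.4° Ω.

Z = 3980 - j2.135e+04 Ω = 2.172e+04∠-79.4° Ω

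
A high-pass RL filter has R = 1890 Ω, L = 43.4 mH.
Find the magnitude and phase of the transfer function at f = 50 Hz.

Step 1 — Angular frequency: ω = 2π·50 = 314.2 rad/s.
Step 2 — Transfer function: H(jω) = jωL/(R + jωL).
Step 3 — Numerator jωL = j·13.63; denominator R + jωL = 1890 + j13.63.
Step 4 — H = 5.204e-05 + j0.007214.
Step 5 — Magnitude: |H| = 0.007214 (-42.8 dB); phase: φ = 89.6°.

|H| = 0.007214 (-42.8 dB), φ = 89.6°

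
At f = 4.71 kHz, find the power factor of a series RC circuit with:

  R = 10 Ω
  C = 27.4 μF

Step 1 — Angular frequency: ω = 2π·f = 2π·4710 = 2.959e+04 rad/s.
Step 2 — Component impedances:
  R: Z = R = 10 Ω
  C: Z = 1/(jωC) = -j/(ω·C) = 0 - j1.233 Ω
Step 3 — Series combination: Z_total = R + C = 10 - j1.233 Ω = 10.08∠-7.0° Ω.
Step 4 — Power factor: PF = cos(φ) = Re(Z)/|Z| = 10/10.076 = 0.9925.
Step 5 — Type: Im(Z) = -1.233 ⇒ leading (phase φ = -7.0°).

PF = 0.9925 (leading, φ = -7.0°)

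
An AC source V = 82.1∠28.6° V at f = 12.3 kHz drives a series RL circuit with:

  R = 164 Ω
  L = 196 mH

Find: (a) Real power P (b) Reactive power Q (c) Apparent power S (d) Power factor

Step 1 — Angular frequency: ω = 2π·f = 2π·1.23e+04 = 7.728e+04 rad/s.
Step 2 — Component impedances:
  R: Z = R = 164 Ω
  L: Z = jωL = j·7.728e+04·0.196 = 0 + j1.515e+04 Ω
Step 3 — Series combination: Z_total = R + L = 164 + j1.515e+04 Ω = 1.515e+04∠89.4° Ω.
Step 4 — Source phasor: V = 82.1∠28.6° V = 72.08 + j39.3 V.
Step 5 — Current: I = V / Z = 0.002646 - j0.00473 A = 0.00542∠-60.8° A.
Step 6 — Complex power: S = V·I* = 0.004817 + j0.4449 VA.
Step 7 — Real power: P = Re(S) = 0.004817 W.
Step 8 — Reactive power: Q = Im(S) = 0.4449 VAR.
Step 9 — Apparent power: |S| = 0.445 VA.
Step 10 — Power factor: PF = P/|S| = 0.01083 (lagging).

(a) P = 0.004817 W  (b) Q = 0.4449 VAR  (c) S = 0.445 VA  (d) PF = 0.01083 (lagging)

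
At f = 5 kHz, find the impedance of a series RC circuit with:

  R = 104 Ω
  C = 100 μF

Step 1 — Angular frequency: ω = 2π·f = 2π·5000 = 3.142e+04 rad/s.
Step 2 — Component impedances:
  R: Z = R = 104 Ω
  C: Z = 1/(jωC) = -j/(ω·C) = 0 - j0.3183 Ω
Step 3 — Series combination: Z_total = R + C = 104 - j0.3183 Ω = 104∠-0.2° Ω.

Z = 104 - j0.3183 Ω = 104∠-0.2° Ω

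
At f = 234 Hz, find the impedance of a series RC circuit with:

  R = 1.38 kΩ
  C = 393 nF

Step 1 — Angular frequency: ω = 2π·f = 2π·234 = 1470 rad/s.
Step 2 — Component impedances:
  R: Z = R = 1380 Ω
  C: Z = 1/(jωC) = -j/(ω·C) = 0 - j1731 Ω
Step 3 — Series combination: Z_total = R + C = 1380 - j1731 Ω = 2214∠-51.4° Ω.

Z = 1380 - j1731 Ω = 2214∠-51.4° Ω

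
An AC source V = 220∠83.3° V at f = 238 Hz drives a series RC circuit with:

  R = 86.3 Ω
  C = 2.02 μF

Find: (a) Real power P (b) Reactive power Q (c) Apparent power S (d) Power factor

Step 1 — Angular frequency: ω = 2π·f = 2π·238 = 1495 rad/s.
Step 2 — Component impedances:
  R: Z = R = 86.3 Ω
  C: Z = 1/(jωC) = -j/(ω·C) = 0 - j331 Ω
Step 3 — Series combination: Z_total = R + C = 86.3 - j331 Ω = 342.1∠-75.4° Ω.
Step 4 — Source phasor: V = 220∠83.3° V = 25.67 + j218.5 V.
Step 5 — Current: I = V / Z = -0.5991 + j0.2337 A = 0.6431∠158.7° A.
Step 6 — Complex power: S = V·I* = 35.69 - j136.9 VA.
Step 7 — Real power: P = Re(S) = 35.69 W.
Step 8 — Reactive power: Q = Im(S) = -136.9 VAR.
Step 9 — Apparent power: |S| = 141.5 VA.
Step 10 — Power factor: PF = P/|S| = 0.2523 (leading).

(a) P = 35.69 W  (b) Q = -136.9 VAR  (c) S = 141.5 VA  (d) PF = 0.2523 (leading)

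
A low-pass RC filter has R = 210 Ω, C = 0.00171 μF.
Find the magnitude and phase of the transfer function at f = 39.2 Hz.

Step 1 — Angular frequency: ω = 2π·39.2 = 246.3 rad/s.
Step 2 — Transfer function: H(jω) = 1/(1 + jωRC).
Step 3 — Denominator: 1 + jωRC = 1 + j·246.3·210·1.71e-09 = 1 + j8.845e-05.
Step 4 — H = 1 - j8.845e-05.
Step 5 — Magnitude: |H| = 1 (-0.0 dB); phase: φ = -0.0°.

|H| = 1 (-0.0 dB), φ = -0.0°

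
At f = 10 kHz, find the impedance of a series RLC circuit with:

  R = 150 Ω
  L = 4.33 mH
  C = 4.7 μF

Step 1 — Angular frequency: ω = 2π·f = 2π·1e+04 = 6.283e+04 rad/s.
Step 2 — Component impedances:
  R: Z = R = 150 Ω
  L: Z = jωL = j·6.283e+04·0.00433 = 0 + j272.1 Ω
  C: Z = 1/(jωC) = -j/(ω·C) = 0 - j3.386 Ω
Step 3 — Series combination: Z_total = R + L + C = 150 + j268.7 Ω = 307.7∠60.8° Ω.

Z = 150 + j268.7 Ω = 307.7∠60.8° Ω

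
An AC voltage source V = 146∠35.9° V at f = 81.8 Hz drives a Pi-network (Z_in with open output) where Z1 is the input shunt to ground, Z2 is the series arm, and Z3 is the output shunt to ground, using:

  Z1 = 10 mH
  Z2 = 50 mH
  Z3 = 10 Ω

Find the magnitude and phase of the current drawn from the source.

Step 1 — Angular frequency: ω = 2π·f = 2π·81.8 = 514 rad/s.
Step 2 — Component impedances:
  Z1: Z = jωL = j·514·0.01 = 0 + j5.14 Ω
  Z2: Z = jωL = j·514·0.05 = 0 + j25.7 Ω
  Z3: Z = R = 10 Ω
Step 3 — With open output, the series arm Z2 and the output shunt Z3 appear in series to ground: Z2 + Z3 = 10 + j25.7 Ω.
Step 4 — Parallel with input shunt Z1: Z_in = Z1 || (Z2 + Z3) = 0.2513 + j4.365 Ω = 4.372∠86.7° Ω.
Step 5 — Source phasor: V = 146∠35.9° V = 118.3 + j85.61 V.
Step 6 — Ohm's law: I = V / Z_total = (118.3 + j85.61) / (0.2513 + j4.365) = 21.11 - j25.88 A.
Step 7 — Convert to polar: |I| = 33.4 A, ∠I = -50.8°.

I = 33.4∠-50.8° A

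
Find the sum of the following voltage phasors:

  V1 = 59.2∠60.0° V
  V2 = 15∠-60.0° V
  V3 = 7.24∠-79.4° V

Step 1 — Convert each phasor to rectangular form:
  V1 = 59.2·(cos(60.0°) + j·sin(60.0°)) = 29.6 + j51.27 V
  V2 = 15·(cos(-60.0°) + j·sin(-60.0°)) = 7.5 - j12.99 V
  V3 = 7.24·(cos(-79.4°) + j·sin(-79.4°)) = 1.332 - j7.116 V
Step 2 — Sum components: V_total = 38.43 + j31.16 V.
Step 3 — Convert to polar: |V_total| = 49.48 V, ∠V_total = 39.0°.

V_total = 49.48∠39.0° V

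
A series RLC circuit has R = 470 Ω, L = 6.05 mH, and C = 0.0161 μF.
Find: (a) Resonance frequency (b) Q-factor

Step 1 — Resonance condition Im(Z)=0 gives ω₀ = 1/√(LC).
Step 2 — ω₀ = 1/√(0.00605·1.61e-08) = 1.013e+05 rad/s.
Step 3 — f₀ = ω₀/(2π) = 1.613e+04 Hz.
Step 4 — Series Q: Q = ω₀L/R = 1.013e+05·0.00605/470 = 1.304.

(a) f₀ = 1.613e+04 Hz  (b) Q = 1.304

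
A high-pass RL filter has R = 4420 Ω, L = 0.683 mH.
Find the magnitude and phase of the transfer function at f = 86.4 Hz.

Step 1 — Angular frequency: ω = 2π·86.4 = 542.9 rad/s.
Step 2 — Transfer function: H(jω) = jωL/(R + jωL).
Step 3 — Numerator jωL = j·0.3708; denominator R + jωL = 4420 + j0.3708.
Step 4 — H = 7.037e-09 + j8.389e-05.
Step 5 — Magnitude: |H| = 8.389e-05 (-81.5 dB); phase: φ = 90.0°.

|H| = 8.389e-05 (-81.5 dB), φ = 90.0°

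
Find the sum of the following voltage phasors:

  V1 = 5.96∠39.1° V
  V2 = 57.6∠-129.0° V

Step 1 — Convert each phasor to rectangular form:
  V1 = 5.96·(cos(39.1°) + j·sin(39.1°)) = 4.625 + j3.759 V
  V2 = 57.6·(cos(-129.0°) + j·sin(-129.0°)) = -36.25 - j44.76 V
Step 2 — Sum components: V_total = -31.62 - j41 V.
Step 3 — Convert to polar: |V_total| = 51.78 V, ∠V_total = -127.6°.

V_total = 51.78∠-127.6° V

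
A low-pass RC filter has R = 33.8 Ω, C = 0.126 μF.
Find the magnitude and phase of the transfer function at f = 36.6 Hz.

Step 1 — Angular frequency: ω = 2π·36.6 = 230 rad/s.
Step 2 — Transfer function: H(jω) = 1/(1 + jωRC).
Step 3 — Denominator: 1 + jωRC = 1 + j·230·33.8·1.26e-07 = 1 + j0.0009794.
Step 4 — H = 1 - j0.0009794.
Step 5 — Magnitude: |H| = 1 (-0.0 dB); phase: φ = -0.1°.

|H| = 1 (-0.0 dB), φ = -0.1°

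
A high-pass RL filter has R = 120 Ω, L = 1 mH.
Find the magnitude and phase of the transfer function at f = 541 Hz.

Step 1 — Angular frequency: ω = 2π·541 = 3399 rad/s.
Step 2 — Transfer function: H(jω) = jωL/(R + jωL).
Step 3 — Numerator jωL = j·3.399; denominator R + jωL = 120 + j3.399.
Step 4 — H = 0.0008018 + j0.0283.
Step 5 — Magnitude: |H| = 0.02832 (-31.0 dB); phase: φ = 88.4°.

|H| = 0.02832 (-31.0 dB), φ = 88.4°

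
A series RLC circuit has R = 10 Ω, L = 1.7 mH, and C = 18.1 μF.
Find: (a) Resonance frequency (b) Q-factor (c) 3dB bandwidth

Step 1 — Resonance: ω₀ = 1/√(LC) = 1/√(0.0017·1.81e-05) = 5701 rad/s.
Step 2 — f₀ = ω₀/(2π) = 907.3 Hz.
Step 3 — Series Q: Q = ω₀L/R = 5701·0.0017/10 = 0.9691.
Step 4 — Bandwidth: Δω = ω₀/Q = 5882 rad/s; BW = Δω/(2π) = 936.2 Hz.

(a) f₀ = 907.3 Hz  (b) Q = 0.9691  (c) BW = 936.2 Hz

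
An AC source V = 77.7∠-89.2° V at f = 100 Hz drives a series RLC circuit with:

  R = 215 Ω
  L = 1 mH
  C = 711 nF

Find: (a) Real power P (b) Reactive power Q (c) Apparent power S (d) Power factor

Step 1 — Angular frequency: ω = 2π·f = 2π·100 = 628.3 rad/s.
Step 2 — Component impedances:
  R: Z = R = 215 Ω
  L: Z = jωL = j·628.3·0.001 = 0 + j0.6283 Ω
  C: Z = 1/(jωC) = -j/(ω·C) = 0 - j2238 Ω
Step 3 — Series combination: Z_total = R + L + C = 215 - j2238 Ω = 2248∠-84.5° Ω.
Step 4 — Source phasor: V = 77.7∠-89.2° V = 1.085 - j77.69 V.
Step 5 — Current: I = V / Z = 0.03445 - j0.002825 A = 0.03456∠-4.7° A.
Step 6 — Complex power: S = V·I* = 0.2568 - j2.673 VA.
Step 7 — Real power: P = Re(S) = 0.2568 W.
Step 8 — Reactive power: Q = Im(S) = -2.673 VAR.
Step 9 — Apparent power: |S| = 2.685 VA.
Step 10 — Power factor: PF = P/|S| = 0.09563 (leading).

(a) P = 0.2568 W  (b) Q = -2.673 VAR  (c) S = 2.685 VA  (d) PF = 0.09563 (leading)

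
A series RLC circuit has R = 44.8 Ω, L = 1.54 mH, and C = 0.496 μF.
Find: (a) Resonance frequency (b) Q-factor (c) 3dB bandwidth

Step 1 — Resonance: ω₀ = 1/√(LC) = 1/√(0.00154·4.96e-07) = 3.618e+04 rad/s.
Step 2 — f₀ = ω₀/(2π) = 5759 Hz.
Step 3 — Series Q: Q = ω₀L/R = 3.618e+04·0.00154/44.8 = 1.244.
Step 4 — Bandwidth: Δω = ω₀/Q = 2.909e+04 rad/s; BW = Δω/(2π) = 4630 Hz.

(a) f₀ = 5759 Hz  (b) Q = 1.244  (c) BW = 4630 Hz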